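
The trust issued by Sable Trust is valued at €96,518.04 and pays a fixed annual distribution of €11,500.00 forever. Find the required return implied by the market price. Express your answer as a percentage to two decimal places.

11.91%

P = C/r ⇒ r = C/P = €11,500.00/€96,518.04 = 0.119149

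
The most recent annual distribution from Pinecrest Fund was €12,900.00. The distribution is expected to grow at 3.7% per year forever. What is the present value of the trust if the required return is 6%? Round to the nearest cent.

€581621.74

D₁ = D₀ × (1 + g) = €12,900.00 × 1.037 = €13,377.3000
Growing perpetuity: P = D₁ / (r − g) = €13,377.3000 / (0.06 − 0.037) = €581,621.74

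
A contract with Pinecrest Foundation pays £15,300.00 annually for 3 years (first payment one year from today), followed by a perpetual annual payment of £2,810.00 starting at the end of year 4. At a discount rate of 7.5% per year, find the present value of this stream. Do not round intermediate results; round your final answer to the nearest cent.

PV of 3-year annuity: £15,300.00 × [1 − (1+0.075)^−3] / 0.075 = 39788.04382
Perpetuity value at year 3: £2,810.00 / 0.075 = 37466.66667
PV of perpetuity: 37466.66667 / (1+0.075)^3 = 30159.18934
Total PV = 39788.04382 + 30159.18934 = 69947.23316

£69947.23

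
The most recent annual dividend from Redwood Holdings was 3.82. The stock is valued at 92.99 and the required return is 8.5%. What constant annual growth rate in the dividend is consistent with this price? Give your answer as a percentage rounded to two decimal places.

4.22%

P = D₀(1+g)/(r−g) ⇒ P(r−g) = D₀(1+g) ⇒ g(P+D₀) = P·r − D₀
g = (P·r − D₀)/(P + D₀) = (92.99×0.085 − 3.82) / (92.99 + 3.82) = 0.042187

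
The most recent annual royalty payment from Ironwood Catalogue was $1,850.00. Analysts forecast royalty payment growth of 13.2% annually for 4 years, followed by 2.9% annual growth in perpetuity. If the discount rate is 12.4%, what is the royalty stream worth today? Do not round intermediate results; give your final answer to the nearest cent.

D_1 = 2094.20000
D_2 = 2370.63440
D_3 = 2683.55814
D_4 = 3037.78782
Terminal value at year 4: TV = D_4×(1+g_2)/(r−g_2) = 3125.88366/0.095 = 32904.03855
P_0 = D_1/(1+r)^1 + D_2/(1+r)^2 + D_3/(1+r)^3 + D_4/(1+r)^4 + TV/(1+r)^4
    = 1863.16726 + 1876.42824 + 1889.78360 + 1903.23401 + 20615.02949 = 28147.64260

$28147.64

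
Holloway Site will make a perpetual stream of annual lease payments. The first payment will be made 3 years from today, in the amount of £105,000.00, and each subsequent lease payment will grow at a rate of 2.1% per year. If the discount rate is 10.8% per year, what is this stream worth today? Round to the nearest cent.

Value at end of year 2: C₁ / (r − g) = £105,000.00 / (0.108 − 0.021) = £1,206,896.5517
Discount to today: PV = £1,206,896.5517 / (1 + 0.108)^2 = £1,206,896.5517 / 1.227664 = £983,083.77

£983083.77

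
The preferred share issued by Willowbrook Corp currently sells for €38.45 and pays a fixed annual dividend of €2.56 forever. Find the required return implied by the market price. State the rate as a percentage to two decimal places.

P = C/r ⇒ r = C/P = €2.56/€38.45 = 0.066580

6.66%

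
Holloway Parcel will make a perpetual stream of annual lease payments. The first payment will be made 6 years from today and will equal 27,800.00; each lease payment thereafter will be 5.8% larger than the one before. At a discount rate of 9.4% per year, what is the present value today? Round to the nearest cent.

492782.96

Value at end of year 5: C₁ / (r − g) = 27,800.00 / (0.094 − 0.058) = 772,222.2222
Discount to today: PV = 772,222.2222 / (1 + 0.094)^5 = 772,222.2222 / 1.567064 = 492,782.96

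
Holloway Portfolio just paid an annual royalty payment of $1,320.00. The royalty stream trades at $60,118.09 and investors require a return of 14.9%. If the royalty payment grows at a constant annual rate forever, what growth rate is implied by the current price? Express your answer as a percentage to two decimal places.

12.43%

P = D₀(1+g)/(r−g) ⇒ P(r−g) = D₀(1+g) ⇒ g(P+D₀) = P·r − D₀
g = (P·r − D₀)/(P + D₀) = ($60,118.09×0.149 − $1,320.00) / ($60,118.09 + $1,320.00) = 0.124314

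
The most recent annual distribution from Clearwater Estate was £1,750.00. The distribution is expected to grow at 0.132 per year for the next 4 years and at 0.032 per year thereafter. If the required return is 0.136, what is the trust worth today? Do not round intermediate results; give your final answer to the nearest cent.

D_1 = 1981.00000
D_2 = 2242.49200
D_3 = 2538.50094
D_4 = 2873.58307
Terminal value at year 4: TV = D_4×(1+g_2)/(r−g_2) = 2965.53773/0.104 = 28514.78583
P_0 = D_1/(1+r)^1 + D_2/(1+r)^2 + D_3/(1+r)^3 + D_4/(1+r)^4 + TV/(1+r)^4
    = 1743.83803 + 1737.69775 + 1731.57910 + 1725.48199 + 17122.09051 = 24060.68739

£24060.69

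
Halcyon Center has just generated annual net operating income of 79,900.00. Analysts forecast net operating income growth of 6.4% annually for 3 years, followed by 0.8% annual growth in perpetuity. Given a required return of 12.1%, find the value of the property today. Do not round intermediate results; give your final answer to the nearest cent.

825587.90

D_1 = 85013.60000
D_2 = 90454.47040
D_3 = 96243.55651
Terminal value at year 3: TV = D_3×(1+g_2)/(r−g_2) = 97013.50496/0.113 = 858526.59255
P_0 = D_1/(1+r)^1 + D_2/(1+r)^2 + D_3/(1+r)^3 + TV/(1+r)^3
    = 75837.28814 + 71981.15484 + 68321.09612 + 609448.36185 = 825587.90094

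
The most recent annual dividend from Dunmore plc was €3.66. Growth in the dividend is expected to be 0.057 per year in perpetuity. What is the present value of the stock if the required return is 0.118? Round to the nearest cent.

€63.42

D₁ = D₀ × (1 + g) = €3.66 × 1.057 = €3.8686
Growing perpetuity: P = D₁ / (r − g) = €3.8686 / (0.118 − 0.057) = €63.42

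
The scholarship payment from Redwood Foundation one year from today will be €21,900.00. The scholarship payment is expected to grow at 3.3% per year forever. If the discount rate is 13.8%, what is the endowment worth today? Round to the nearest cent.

Growing perpetuity: P = D₁ / (r − g) = €21,900.0000 / (0.138 − 0.033) = €208,571.43

€208571.43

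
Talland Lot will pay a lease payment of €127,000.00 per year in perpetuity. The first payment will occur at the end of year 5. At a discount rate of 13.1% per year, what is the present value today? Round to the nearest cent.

Value at end of year 4: C / r = €127,000.00 / 0.131 = €969,465.6489
Discount to today: PV = €969,465.6489 / (1 + 0.131)^4 = €969,465.6489 / 1.636253 = €592,491.34

€592491.34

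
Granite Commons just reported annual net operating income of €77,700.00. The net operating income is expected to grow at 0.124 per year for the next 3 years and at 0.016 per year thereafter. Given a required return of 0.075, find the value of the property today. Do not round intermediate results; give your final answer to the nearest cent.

D_1 = 87334.80000
D_2 = 98164.31520
D_3 = 110336.69028
Terminal value at year 3: TV = D_3×(1+g_2)/(r−g_2) = 112102.07733/0.059 = 1900035.20897
P_0 = D_1/(1+r)^1 + D_2/(1+r)^2 + D_3/(1+r)^3 + TV/(1+r)^3
    = 81241.67442 + 84944.78330 + 88816.68505 + 1529453.42390 = 1784456.56667

€1784456.57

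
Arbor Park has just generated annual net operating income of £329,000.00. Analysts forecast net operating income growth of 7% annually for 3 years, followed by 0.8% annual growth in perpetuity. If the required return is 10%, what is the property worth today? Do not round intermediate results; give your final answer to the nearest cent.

D_1 = 352030.00000
D_2 = 376672.10000
D_3 = 403039.14700
Terminal value at year 3: TV = D_3×(1+g_2)/(r−g_2) = 406263.46018/0.092 = 4415907.17583
P_0 = D_1/(1+r)^1 + D_2/(1+r)^2 + D_3/(1+r)^3 + TV/(1+r)^3
    = 320027.27273 + 311299.25620 + 302809.27648 + 3317736.42061 = 4251872.22602

£4251872.23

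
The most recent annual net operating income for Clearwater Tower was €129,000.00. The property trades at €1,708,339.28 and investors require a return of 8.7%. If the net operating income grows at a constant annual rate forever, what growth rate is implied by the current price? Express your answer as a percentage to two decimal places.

P = D₀(1+g)/(r−g) ⇒ P(r−g) = D₀(1+g) ⇒ g(P+D₀) = P·r − D₀
g = (P·r − D₀)/(P + D₀) = (€1,708,339.28×0.087 − €129,000.00) / (€1,708,339.28 + €129,000.00) = 0.010681

1.07%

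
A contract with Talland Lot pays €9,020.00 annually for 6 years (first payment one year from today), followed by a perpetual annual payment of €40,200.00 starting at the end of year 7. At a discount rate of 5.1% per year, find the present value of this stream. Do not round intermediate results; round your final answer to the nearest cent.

PV of 6-year annuity: €9,020.00 × [1 − (1+0.051)^−6] / 0.051 = 45636.69243
Perpetuity value at year 6: €40,200.00 / 0.051 = 788235.29412
PV of perpetuity: 788235.29412 / (1+0.051)^6 = 584843.38329
Total PV = 45636.69243 + 584843.38329 = 630480.07572

€630480.08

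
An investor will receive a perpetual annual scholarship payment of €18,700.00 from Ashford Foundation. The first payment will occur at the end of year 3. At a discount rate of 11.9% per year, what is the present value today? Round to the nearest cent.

Value at end of year 2: C / r = €18,700.00 / 0.119 = €157,142.8571
Discount to today: PV = €157,142.8571 / (1 + 0.119)^2 = €157,142.8571 / 1.252161 = €125,497.33

€125497.33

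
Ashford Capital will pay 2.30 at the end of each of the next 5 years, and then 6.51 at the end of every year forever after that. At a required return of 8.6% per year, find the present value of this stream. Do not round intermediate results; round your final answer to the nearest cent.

59.15

PV of 5-year annuity: 2.30 × [1 − (1+0.086)^−5] / 0.086 = 9.03982
Perpetuity value at year 5: 6.51 / 0.086 = 75.69767
PV of perpetuity: 75.69767 / (1+0.086)^5 = 50.11104
Total PV = 9.03982 + 50.11104 = 59.15086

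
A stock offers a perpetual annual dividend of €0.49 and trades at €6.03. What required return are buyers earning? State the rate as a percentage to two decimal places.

P = C/r ⇒ r = C/P = €0.49/€6.03 = 0.081260

8.13%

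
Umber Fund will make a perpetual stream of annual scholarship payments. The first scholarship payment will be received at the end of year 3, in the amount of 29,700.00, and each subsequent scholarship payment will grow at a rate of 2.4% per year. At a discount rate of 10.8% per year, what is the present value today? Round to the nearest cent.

288003.42

Value at end of year 2: C₁ / (r − g) = 29,700.00 / (0.108 − 0.024) = 353,571.4286
Discount to today: PV = 353,571.4286 / (1 + 0.108)^2 = 353,571.4286 / 1.227664 = 288,003.42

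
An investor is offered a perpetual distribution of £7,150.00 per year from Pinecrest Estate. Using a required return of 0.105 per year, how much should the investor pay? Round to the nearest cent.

£68095.24

Level perpetuity: PV = C / r = £7,150.00 / 0.105 = £68,095.24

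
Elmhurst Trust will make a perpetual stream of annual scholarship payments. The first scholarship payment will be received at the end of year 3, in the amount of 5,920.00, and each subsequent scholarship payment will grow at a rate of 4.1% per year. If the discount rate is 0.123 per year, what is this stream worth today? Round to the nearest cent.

Value at end of year 2: C₁ / (r − g) = 5,920.00 / (0.123 − 0.041) = 72,195.1220
Discount to today: PV = 72,195.1220 / (1 + 0.123)^2 = 72,195.1220 / 1.261129 = 57,246.42

57246.42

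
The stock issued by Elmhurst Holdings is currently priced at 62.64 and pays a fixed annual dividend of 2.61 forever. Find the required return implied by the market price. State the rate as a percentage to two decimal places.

P = C/r ⇒ r = C/P = 2.61/62.64 = 0.041667

4.17%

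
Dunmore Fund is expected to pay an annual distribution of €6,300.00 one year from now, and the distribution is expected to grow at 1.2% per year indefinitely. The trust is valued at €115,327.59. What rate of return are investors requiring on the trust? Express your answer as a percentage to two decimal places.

P = D₁/(r − g) ⇒ r = D₁/P + g = €6,300.0000/€115,327.59 + 0.012 = 0.054627 + 0.012 = 0.066627

6.66%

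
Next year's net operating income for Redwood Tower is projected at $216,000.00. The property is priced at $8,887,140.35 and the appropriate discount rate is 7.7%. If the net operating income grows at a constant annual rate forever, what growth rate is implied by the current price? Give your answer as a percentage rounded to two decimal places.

P = D₁/(r−g) ⇒ g = r − D₁/P = 0.077 − $216,000.00/$8,887,140.35 = 0.052695

5.27%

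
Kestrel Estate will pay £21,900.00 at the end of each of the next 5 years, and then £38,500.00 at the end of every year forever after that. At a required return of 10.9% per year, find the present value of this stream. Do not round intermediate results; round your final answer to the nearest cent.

£291704.47

PV of 5-year annuity: £21,900.00 × [1 − (1+0.109)^−5] / 0.109 = 81144.16684
Perpetuity value at year 5: £38,500.00 / 0.109 = 353211.00917
PV of perpetuity: 353211.00917 / (1+0.109)^5 = 210560.30491
Total PV = 81144.16684 + 210560.30491 = 291704.47175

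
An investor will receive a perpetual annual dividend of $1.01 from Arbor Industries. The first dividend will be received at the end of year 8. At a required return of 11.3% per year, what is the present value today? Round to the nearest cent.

Value at end of year 7: C / r = $1.01 / 0.113 = $8.9381
Discount to today: PV = $8.9381 / (1 + 0.113)^7 = $8.9381 / 2.115759 = $4.22

$4.22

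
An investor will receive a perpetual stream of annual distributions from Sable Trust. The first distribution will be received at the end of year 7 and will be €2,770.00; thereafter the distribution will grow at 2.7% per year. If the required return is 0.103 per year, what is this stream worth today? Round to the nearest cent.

€20240.12

Value at end of year 6: C₁ / (r − g) = €2,770.00 / (0.103 − 0.027) = €36,447.3684
Discount to today: PV = €36,447.3684 / (1 + 0.103)^6 = €36,447.3684 / 1.800749 = €20,240.12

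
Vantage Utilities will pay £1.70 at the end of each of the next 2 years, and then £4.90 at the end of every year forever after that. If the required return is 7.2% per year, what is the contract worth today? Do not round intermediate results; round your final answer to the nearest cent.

PV of 2-year annuity: £1.70 × [1 − (1+0.072)^−2] / 0.072 = 3.06513
Perpetuity value at year 2: £4.90 / 0.072 = 68.05556
PV of perpetuity: 68.05556 / (1+0.072)^2 = 59.22076
Total PV = 3.06513 + 59.22076 = 62.28590

£62.29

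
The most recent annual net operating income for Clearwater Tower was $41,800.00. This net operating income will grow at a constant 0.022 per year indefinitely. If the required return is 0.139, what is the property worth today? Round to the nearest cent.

D₁ = D₀ × (1 + g) = $41,800.00 × 1.022 = $42,719.6000
Growing perpetuity: P = D₁ / (r − g) = $42,719.6000 / (0.139 − 0.022) = $365,124.79

$365124.79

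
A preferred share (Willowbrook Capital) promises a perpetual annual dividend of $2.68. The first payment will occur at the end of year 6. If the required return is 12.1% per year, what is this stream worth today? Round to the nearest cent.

Value at end of year 5: C / r = $2.68 / 0.121 = $22.1488
Discount to today: PV = $22.1488 / (1 + 0.121)^5 = $22.1488 / 1.770223 = $12.51

$12.51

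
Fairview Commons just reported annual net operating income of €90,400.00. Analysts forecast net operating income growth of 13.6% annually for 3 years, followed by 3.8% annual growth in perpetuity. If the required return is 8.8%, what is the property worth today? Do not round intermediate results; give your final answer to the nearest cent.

D_1 = 102694.40000
D_2 = 116660.83840
D_3 = 132526.71242
Terminal value at year 3: TV = D_3×(1+g_2)/(r−g_2) = 137562.72749/0.05 = 2751254.54989
P_0 = D_1/(1+r)^1 + D_2/(1+r)^2 + D_3/(1+r)^3 + TV/(1+r)^3
    = 94388.23529 + 98552.42215 + 102900.32312 + 2136210.70802 = 2432051.68858

€2432051.69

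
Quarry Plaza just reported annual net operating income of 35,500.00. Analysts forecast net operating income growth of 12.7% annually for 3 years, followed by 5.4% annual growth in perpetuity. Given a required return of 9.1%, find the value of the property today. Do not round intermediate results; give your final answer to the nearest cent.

D_1 = 40008.50000
D_2 = 45089.57950
D_3 = 50815.95610
Terminal value at year 3: TV = D_3×(1+g_2)/(r−g_2) = 53560.01773/0.037 = 1447568.04664
P_0 = D_1/(1+r)^1 + D_2/(1+r)^2 + D_3/(1+r)^3 + TV/(1+r)^3
    = 36671.40238 + 37881.45782 + 39131.44177 + 1114717.28708 = 1228401.58906

1228401.59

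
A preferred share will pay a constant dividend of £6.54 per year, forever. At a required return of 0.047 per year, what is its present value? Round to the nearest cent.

£139.15

Level perpetuity: PV = C / r = £6.54 / 0.047 = £139.15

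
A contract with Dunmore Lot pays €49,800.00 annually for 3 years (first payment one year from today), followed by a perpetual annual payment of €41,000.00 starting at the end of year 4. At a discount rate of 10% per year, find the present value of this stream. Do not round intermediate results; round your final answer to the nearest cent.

€431884.30

PV of 3-year annuity: €49,800.00 × [1 − (1+0.1)^−3] / 0.1 = 123845.22915
Perpetuity value at year 3: €41,000.00 / 0.1 = 410000.00000
PV of perpetuity: 410000.00000 / (1+0.1)^3 = 308039.06837
Total PV = 123845.22915 + 308039.06837 = 431884.29752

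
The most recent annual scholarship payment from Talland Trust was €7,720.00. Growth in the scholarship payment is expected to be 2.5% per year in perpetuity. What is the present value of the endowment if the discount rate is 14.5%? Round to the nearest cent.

€65941.67

D₁ = D₀ × (1 + g) = €7,720.00 × 1.025 = €7,913.0000
Growing perpetuity: P = D₁ / (r − g) = €7,913.0000 / (0.145 − 0.025) = €65,941.67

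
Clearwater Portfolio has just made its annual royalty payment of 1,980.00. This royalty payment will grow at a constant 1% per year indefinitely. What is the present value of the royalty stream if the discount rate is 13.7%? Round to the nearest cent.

D₁ = D₀ × (1 + g) = 1,980.00 × 1.01 = 1,999.8000
Growing perpetuity: P = D₁ / (r − g) = 1,999.8000 / (0.137 − 0.01) = 15,746.46

15746.46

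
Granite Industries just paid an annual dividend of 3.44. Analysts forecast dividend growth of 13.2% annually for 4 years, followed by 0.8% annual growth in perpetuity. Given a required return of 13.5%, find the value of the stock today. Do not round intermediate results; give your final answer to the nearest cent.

40.69

D_1 = 3.89408
D_2 = 4.40810
D_3 = 4.98997
D_4 = 5.64864
Terminal value at year 4: TV = D_4×(1+g_2)/(r−g_2) = 5.69383/0.127 = 44.83333
P_0 = D_1/(1+r)^1 + D_2/(1+r)^2 + D_3/(1+r)^3 + D_4/(1+r)^4 + TV/(1+r)^4
    = 3.43091 + 3.42184 + 3.41279 + 3.40377 + 27.01578 = 40.68510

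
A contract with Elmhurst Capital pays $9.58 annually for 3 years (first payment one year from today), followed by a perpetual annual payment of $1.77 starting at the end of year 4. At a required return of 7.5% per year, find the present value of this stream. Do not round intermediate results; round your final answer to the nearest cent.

$43.91

PV of 3-year annuity: $9.58 × [1 − (1+0.075)^−3] / 0.075 = 24.91304
Perpetuity value at year 3: $1.77 / 0.075 = 23.60000
PV of perpetuity: 23.60000 / (1+0.075)^3 = 18.99707
Total PV = 24.91304 + 18.99707 = 43.91011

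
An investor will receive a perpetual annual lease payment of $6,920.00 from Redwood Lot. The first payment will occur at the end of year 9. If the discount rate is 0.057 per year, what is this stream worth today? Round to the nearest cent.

$77916.84

Value at end of year 8: C / r = $6,920.00 / 0.057 = $121,403.5088
Discount to today: PV = $121,403.5088 / (1 + 0.057)^8 = $121,403.5088 / 1.558116 = $77,916.84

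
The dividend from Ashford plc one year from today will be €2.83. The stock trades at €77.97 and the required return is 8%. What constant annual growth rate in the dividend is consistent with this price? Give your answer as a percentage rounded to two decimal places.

P = D₁/(r−g) ⇒ g = r − D₁/P = 0.08 − €2.83/€77.97 = 0.043704

4.37%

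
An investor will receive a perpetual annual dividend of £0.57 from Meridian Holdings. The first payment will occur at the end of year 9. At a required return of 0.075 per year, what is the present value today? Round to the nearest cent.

Value at end of year 8: C / r = £0.57 / 0.075 = £7.6000
Discount to today: PV = £7.6000 / (1 + 0.075)^8 = £7.6000 / 1.783478 = £4.26

£4.26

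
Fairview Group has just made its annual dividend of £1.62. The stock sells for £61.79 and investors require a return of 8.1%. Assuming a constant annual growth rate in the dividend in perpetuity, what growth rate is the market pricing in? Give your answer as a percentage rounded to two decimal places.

5.34%

P = D₀(1+g)/(r−g) ⇒ P(r−g) = D₀(1+g) ⇒ g(P+D₀) = P·r − D₀
g = (P·r − D₀)/(P + D₀) = (£61.79×0.081 − £1.62) / (£61.79 + £1.62) = 0.053383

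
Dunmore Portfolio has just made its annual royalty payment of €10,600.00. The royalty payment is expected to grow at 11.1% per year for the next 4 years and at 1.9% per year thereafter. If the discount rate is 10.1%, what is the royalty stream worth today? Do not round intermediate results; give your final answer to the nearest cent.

D_1 = 11776.60000
D_2 = 13083.80260
D_3 = 14536.10469
D_4 = 16149.61231
Terminal value at year 4: TV = D_4×(1+g_2)/(r−g_2) = 16456.45494/0.082 = 200688.47491
P_0 = D_1/(1+r)^1 + D_2/(1+r)^2 + D_3/(1+r)^3 + D_4/(1+r)^4 + TV/(1+r)^4
    = 10696.27611 + 10793.42667 + 10891.45961 + 10990.38295 + 136575.61247 = 179947.15780

€179947.16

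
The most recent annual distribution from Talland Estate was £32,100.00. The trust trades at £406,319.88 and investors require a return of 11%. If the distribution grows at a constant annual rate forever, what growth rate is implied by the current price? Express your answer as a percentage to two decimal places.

P = D₀(1+g)/(r−g) ⇒ P(r−g) = D₀(1+g) ⇒ g(P+D₀) = P·r − D₀
g = (P·r − D₀)/(P + D₀) = (£406,319.88×0.11 − £32,100.00) / (£406,319.88 + £32,100.00) = 0.028729

2.87%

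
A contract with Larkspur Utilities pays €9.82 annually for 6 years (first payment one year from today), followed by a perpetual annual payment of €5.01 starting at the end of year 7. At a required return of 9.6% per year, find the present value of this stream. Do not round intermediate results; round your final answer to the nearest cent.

€73.38

PV of 6-year annuity: €9.82 × [1 − (1+0.096)^−6] / 0.096 = 43.27469
Perpetuity value at year 6: €5.01 / 0.096 = 52.18750
PV of perpetuity: 52.18750 / (1+0.096)^6 = 30.10947
Total PV = 43.27469 + 30.10947 = 73.38417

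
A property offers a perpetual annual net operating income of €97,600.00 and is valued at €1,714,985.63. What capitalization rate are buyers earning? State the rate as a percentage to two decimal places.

5.69%

P = C/r ⇒ r = C/P = €97,600.00/€1,714,985.63 = 0.056910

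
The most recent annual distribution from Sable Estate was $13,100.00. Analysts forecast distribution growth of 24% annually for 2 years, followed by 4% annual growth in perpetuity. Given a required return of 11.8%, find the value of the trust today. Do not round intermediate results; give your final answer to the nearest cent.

$245511.58

D_1 = 16244.00000
D_2 = 20142.56000
Terminal value at year 2: TV = D_2×(1+g_2)/(r−g_2) = 20948.26240/0.078 = 268567.46667
P_0 = D_1/(1+r)^1 + D_2/(1+r)^2 + TV/(1+r)^2
    = 14529.51699 + 16115.02779 + 214867.03725 = 245511.58204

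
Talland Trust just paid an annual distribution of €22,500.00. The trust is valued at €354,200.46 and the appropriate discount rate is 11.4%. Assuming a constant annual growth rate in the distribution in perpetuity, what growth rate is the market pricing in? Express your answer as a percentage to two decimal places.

4.75%

P = D₀(1+g)/(r−g) ⇒ P(r−g) = D₀(1+g) ⇒ g(P+D₀) = P·r − D₀
g = (P·r − D₀)/(P + D₀) = (€354,200.46×0.114 − €22,500.00) / (€354,200.46 + €22,500.00) = 0.047462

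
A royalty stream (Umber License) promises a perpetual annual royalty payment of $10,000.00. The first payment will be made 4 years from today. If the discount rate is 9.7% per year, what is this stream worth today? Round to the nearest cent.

$78092.33

Value at end of year 3: C / r = $10,000.00 / 0.097 = $103,092.7835
Discount to today: PV = $103,092.7835 / (1 + 0.097)^3 = $103,092.7835 / 1.320140 = $78,092.33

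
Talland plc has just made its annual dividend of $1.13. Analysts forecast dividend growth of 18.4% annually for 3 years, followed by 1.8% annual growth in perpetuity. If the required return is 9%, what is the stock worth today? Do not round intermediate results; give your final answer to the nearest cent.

D_1 = 1.33792
D_2 = 1.58410
D_3 = 1.87557
Terminal value at year 3: TV = D_3×(1+g_2)/(r−g_2) = 1.90933/0.072 = 26.51849
P_0 = D_1/(1+r)^1 + D_2/(1+r)^2 + D_3/(1+r)^3 + TV/(1+r)^3
    = 1.22745 + 1.33330 + 1.44829 + 20.47714 = 24.48618

$24.49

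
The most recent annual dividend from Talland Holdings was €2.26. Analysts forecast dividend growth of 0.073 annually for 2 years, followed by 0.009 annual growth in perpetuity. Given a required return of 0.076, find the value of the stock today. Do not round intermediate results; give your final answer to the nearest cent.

€38.35

D_1 = 2.42498
D_2 = 2.60200
Terminal value at year 2: TV = D_2×(1+g_2)/(r−g_2) = 2.62542/0.067 = 39.18540
P_0 = D_1/(1+r)^1 + D_2/(1+r)^2 + TV/(1+r)^2
    = 2.25370 + 2.24742 + 33.84540 = 38.34652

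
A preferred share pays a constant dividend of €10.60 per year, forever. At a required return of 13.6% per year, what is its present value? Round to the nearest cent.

Level perpetuity: PV = C / r = €10.60 / 0.136 = €77.94

€77.94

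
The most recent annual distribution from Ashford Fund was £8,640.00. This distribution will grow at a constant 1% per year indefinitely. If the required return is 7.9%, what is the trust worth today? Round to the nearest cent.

D₁ = D₀ × (1 + g) = £8,640.00 × 1.01 = £8,726.4000
Growing perpetuity: P = D₁ / (r − g) = £8,726.4000 / (0.079 − 0.01) = £126,469.57

£126469.57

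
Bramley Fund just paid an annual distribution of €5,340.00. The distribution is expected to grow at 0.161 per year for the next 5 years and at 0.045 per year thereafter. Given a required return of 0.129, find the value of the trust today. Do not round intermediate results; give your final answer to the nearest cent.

D_1 = 6199.74000
D_2 = 7197.89814
D_3 = 8356.75974
D_4 = 9702.19806
D_5 = 11264.25195
Terminal value at year 5: TV = D_5×(1+g_2)/(r−g_2) = 11771.14328/0.084 = 140132.65814
P_0 = D_1/(1+r)^1 + D_2/(1+r)^2 + D_3/(1+r)^3 + D_4/(1+r)^4 + D_5/(1+r)^5 + TV/(1+r)^5
    = 5491.35518 + 5647.00032 + 5807.05702 + 5971.65031 + 6140.90878 + 76395.82945 = 105453.80106

€105453.80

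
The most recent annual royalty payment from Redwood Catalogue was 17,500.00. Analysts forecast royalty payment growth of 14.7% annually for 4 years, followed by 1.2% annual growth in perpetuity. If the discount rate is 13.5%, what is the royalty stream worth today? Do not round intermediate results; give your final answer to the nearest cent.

D_1 = 20072.50000
D_2 = 23023.15750
D_3 = 26407.56165
D_4 = 30289.47322
Terminal value at year 4: TV = D_4×(1+g_2)/(r−g_2) = 30652.94689/0.123 = 249210.95036
P_0 = D_1/(1+r)^1 + D_2/(1+r)^2 + D_3/(1+r)^3 + D_4/(1+r)^4 + TV/(1+r)^4
    = 17685.02203 + 17872.00023 + 18060.95530 + 18251.90813 + 150170.17098 = 222040.05667

222040.06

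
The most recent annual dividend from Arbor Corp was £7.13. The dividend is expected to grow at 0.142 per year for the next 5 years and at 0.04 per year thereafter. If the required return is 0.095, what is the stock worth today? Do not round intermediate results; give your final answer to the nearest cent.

£206.86

D_1 = 8.14246
D_2 = 9.29869
D_3 = 10.61910
D_4 = 12.12702
D_5 = 13.84905
Terminal value at year 5: TV = D_5×(1+g_2)/(r−g_2) = 14.40301/0.055 = 261.87299
P_0 = D_1/(1+r)^1 + D_2/(1+r)^2 + D_3/(1+r)^3 + D_4/(1+r)^4 + D_5/(1+r)^5 + TV/(1+r)^5
    = 7.43604 + 7.75521 + 8.08808 + 8.43524 + 8.79730 + 166.34897 = 206.86083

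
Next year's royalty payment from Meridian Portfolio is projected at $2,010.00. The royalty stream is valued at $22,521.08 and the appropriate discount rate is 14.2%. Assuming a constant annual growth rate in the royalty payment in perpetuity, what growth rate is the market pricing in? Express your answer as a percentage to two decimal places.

P = D₁/(r−g) ⇒ g = r − D₁/P = 0.142 − $2,010.00/$22,521.08 = 0.052750

5.28%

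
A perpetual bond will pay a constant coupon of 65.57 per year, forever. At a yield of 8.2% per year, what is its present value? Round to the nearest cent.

Level perpetuity: PV = C / r = 65.57 / 0.082 = 799.63

799.63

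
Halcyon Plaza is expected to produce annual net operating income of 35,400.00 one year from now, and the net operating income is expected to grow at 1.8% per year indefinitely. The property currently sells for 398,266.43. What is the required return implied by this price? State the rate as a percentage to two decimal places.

P = D₁/(r − g) ⇒ r = D₁/P + g = 35,400.0000/398,266.43 + 0.018 = 0.088885 + 0.018 = 0.106885

10.69%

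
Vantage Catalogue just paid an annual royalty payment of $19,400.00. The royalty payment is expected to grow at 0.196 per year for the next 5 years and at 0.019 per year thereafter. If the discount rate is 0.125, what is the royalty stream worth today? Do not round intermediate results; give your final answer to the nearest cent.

D_1 = 23202.40000
D_2 = 27750.07040
D_3 = 33189.08420
D_4 = 39694.14470
D_5 = 47474.19706
Terminal value at year 5: TV = D_5×(1+g_2)/(r−g_2) = 48376.20681/0.106 = 456379.30950
P_0 = D_1/(1+r)^1 + D_2/(1+r)^2 + D_3/(1+r)^3 + D_4/(1+r)^4 + D_5/(1+r)^5 + TV/(1+r)^5
    = 20624.35556 + 21925.98155 + 23309.75461 + 24780.85912 + 26344.80667 + 253258.09436 = 370243.85187

$370243.85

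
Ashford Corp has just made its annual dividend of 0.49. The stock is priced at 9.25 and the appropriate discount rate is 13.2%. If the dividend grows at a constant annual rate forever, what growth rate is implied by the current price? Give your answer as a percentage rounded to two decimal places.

P = D₀(1+g)/(r−g) ⇒ P(r−g) = D₀(1+g) ⇒ g(P+D₀) = P·r − D₀
g = (P·r − D₀)/(P + D₀) = (9.25×0.132 − 0.49) / (9.25 + 0.49) = 0.075051

7.51%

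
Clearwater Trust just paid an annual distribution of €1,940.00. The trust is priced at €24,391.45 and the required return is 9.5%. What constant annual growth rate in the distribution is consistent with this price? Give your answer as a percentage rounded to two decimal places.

1.43%

P = D₀(1+g)/(r−g) ⇒ P(r−g) = D₀(1+g) ⇒ g(P+D₀) = P·r − D₀
g = (P·r − D₀)/(P + D₀) = (€24,391.45×0.095 − €1,940.00) / (€24,391.45 + €1,940.00) = 0.014325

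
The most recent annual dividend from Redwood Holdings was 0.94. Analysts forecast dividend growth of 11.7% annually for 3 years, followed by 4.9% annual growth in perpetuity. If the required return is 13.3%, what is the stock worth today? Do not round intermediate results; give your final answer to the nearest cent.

D_1 = 1.04998
D_2 = 1.17283
D_3 = 1.31005
Terminal value at year 3: TV = D_3×(1+g_2)/(r−g_2) = 1.37424/0.084 = 16.36001
P_0 = D_1/(1+r)^1 + D_2/(1+r)^2 + D_3/(1+r)^3 + TV/(1+r)^3
    = 0.92673 + 0.91364 + 0.90074 + 11.24848 = 13.98958

13.99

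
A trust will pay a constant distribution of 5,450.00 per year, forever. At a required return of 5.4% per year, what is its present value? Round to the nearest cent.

100925.93

Level perpetuity: PV = C / r = 5,450.00 / 0.054 = 100,925.93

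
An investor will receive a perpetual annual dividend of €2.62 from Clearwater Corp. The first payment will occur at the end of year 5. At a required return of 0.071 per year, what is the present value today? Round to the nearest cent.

€28.05

Value at end of year 4: C / r = €2.62 / 0.071 = €36.9014
Discount to today: PV = €36.9014 / (1 + 0.071)^4 = €36.9014 / 1.315703 = €28.05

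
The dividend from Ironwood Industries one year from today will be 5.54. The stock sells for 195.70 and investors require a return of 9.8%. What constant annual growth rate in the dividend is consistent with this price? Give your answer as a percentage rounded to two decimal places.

6.97%

P = D₁/(r−g) ⇒ g = r − D₁/P = 0.098 − 5.54/195.70 = 0.069691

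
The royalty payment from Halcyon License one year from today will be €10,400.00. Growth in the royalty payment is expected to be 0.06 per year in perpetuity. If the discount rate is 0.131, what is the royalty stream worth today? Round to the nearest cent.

€146478.87

Growing perpetuity: P = D₁ / (r − g) = €10,400.0000 / (0.131 − 0.06) = €146,478.87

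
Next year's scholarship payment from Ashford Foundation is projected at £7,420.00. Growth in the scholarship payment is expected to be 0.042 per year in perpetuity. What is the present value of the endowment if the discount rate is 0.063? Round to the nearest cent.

£353333.33

Growing perpetuity: P = D₁ / (r − g) = £7,420.0000 / (0.063 − 0.042) = £353,333.33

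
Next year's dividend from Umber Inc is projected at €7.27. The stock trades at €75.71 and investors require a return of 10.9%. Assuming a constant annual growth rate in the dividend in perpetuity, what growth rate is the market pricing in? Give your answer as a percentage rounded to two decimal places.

P = D₁/(r−g) ⇒ g = r − D₁/P = 0.109 − €7.27/€75.71 = 0.012976

1.30%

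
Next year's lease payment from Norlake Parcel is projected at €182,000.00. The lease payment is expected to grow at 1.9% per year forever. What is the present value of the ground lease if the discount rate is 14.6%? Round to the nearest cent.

Growing perpetuity: P = D₁ / (r − g) = €182,000.0000 / (0.146 − 0.019) = €1,433,070.87

€1433070.87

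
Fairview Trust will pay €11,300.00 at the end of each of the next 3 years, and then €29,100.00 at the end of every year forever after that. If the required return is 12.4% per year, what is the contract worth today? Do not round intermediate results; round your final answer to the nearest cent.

€192216.98

PV of 3-year annuity: €11,300.00 × [1 − (1+0.124)^−3] / 0.124 = 26955.22218
Perpetuity value at year 3: €29,100.00 / 0.124 = 234677.41935
PV of perpetuity: 234677.41935 / (1+0.124)^3 = 165261.75868
Total PV = 26955.22218 + 165261.75868 = 192216.98087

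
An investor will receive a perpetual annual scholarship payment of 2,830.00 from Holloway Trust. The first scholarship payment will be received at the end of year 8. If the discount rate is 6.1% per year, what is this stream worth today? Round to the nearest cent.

30651.30

Value at end of year 7: C / r = 2,830.00 / 0.061 = 46,393.4426
Discount to today: PV = 46,393.4426 / (1 + 0.061)^7 = 46,393.4426 / 1.513588 = 30,651.30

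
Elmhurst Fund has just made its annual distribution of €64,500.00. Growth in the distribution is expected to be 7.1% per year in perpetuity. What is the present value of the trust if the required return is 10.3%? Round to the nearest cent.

D₁ = D₀ × (1 + g) = €64,500.00 × 1.071 = €69,079.5000
Growing perpetuity: P = D₁ / (r − g) = €69,079.5000 / (0.103 − 0.071) = €2,158,734.38

€2158734.38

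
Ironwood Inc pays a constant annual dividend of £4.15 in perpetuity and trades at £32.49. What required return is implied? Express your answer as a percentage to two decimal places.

12.77%

P = C/r ⇒ r = C/P = £4.15/£32.49 = 0.127732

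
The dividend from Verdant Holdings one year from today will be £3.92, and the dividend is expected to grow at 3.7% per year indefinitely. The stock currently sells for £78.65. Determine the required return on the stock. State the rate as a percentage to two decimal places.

P = D₁/(r − g) ⇒ r = D₁/P + g = £3.9200/£78.65 + 0.037 = 0.049841 + 0.037 = 0.086841

8.68%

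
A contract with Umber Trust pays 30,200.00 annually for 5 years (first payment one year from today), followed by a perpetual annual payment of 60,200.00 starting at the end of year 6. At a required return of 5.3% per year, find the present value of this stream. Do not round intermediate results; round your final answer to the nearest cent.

1007034.85

PV of 5-year annuity: 30,200.00 × [1 − (1+0.053)^−5] / 0.053 = 129672.96427
Perpetuity value at year 5: 60,200.00 / 0.053 = 1135849.05660
PV of perpetuity: 1135849.05660 / (1+0.053)^5 = 877361.88943
Total PV = 129672.96427 + 877361.88943 = 1007034.85369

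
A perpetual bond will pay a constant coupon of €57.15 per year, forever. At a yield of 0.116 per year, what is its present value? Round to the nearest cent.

€492.67

Level perpetuity: PV = C / r = €57.15 / 0.116 = €492.67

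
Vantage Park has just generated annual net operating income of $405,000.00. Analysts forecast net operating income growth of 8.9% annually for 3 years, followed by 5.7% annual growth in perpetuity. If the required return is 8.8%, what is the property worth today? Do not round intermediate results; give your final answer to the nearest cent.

D_1 = 441045.00000
D_2 = 480298.00500
D_3 = 523044.52745
Terminal value at year 3: TV = D_3×(1+g_2)/(r−g_2) = 552858.06551/0.031 = 17834131.14546
P_0 = D_1/(1+r)^1 + D_2/(1+r)^2 + D_3/(1+r)^3 + TV/(1+r)^3
    = 405372.24265 + 405744.82743 + 406117.75466 + 13847305.37663 = 15064540.20137

$15064540.20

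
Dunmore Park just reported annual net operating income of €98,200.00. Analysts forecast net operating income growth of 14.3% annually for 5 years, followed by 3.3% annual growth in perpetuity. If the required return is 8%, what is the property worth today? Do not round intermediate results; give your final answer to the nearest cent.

D_1 = 112242.60000
D_2 = 128293.29180
D_3 = 146639.23253
D_4 = 167608.64278
D_5 = 191576.67870
Terminal value at year 5: TV = D_5×(1+g_2)/(r−g_2) = 197898.70909/0.047 = 4210610.83177
P_0 = D_1/(1+r)^1 + D_2/(1+r)^2 + D_3/(1+r)^3 + D_4/(1+r)^4 + D_5/(1+r)^5 + TV/(1+r)^5
    = 103928.33333 + 109990.81944 + 116406.95058 + 123197.35603 + 130383.86846 + 2865670.98135 = 3449578.30920

€3449578.31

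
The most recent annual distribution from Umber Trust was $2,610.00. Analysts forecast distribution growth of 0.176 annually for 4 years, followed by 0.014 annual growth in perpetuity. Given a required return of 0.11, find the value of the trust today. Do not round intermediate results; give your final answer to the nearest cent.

D_1 = 3069.36000
D_2 = 3609.56736
D_3 = 4244.85122
D_4 = 4991.94503
Terminal value at year 4: TV = D_4×(1+g_2)/(r−g_2) = 5061.83226/0.096 = 52727.41937
P_0 = D_1/(1+r)^1 + D_2/(1+r)^2 + D_3/(1+r)^3 + D_4/(1+r)^4 + TV/(1+r)^4
    = 2765.18919 + 2929.60584 + 3103.79862 + 3288.34881 + 34733.18433 = 46820.12680

$46820.13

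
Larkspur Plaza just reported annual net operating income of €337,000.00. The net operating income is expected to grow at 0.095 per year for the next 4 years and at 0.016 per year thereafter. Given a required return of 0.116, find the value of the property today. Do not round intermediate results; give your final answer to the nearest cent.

D_1 = 369015.00000
D_2 = 404071.42500
D_3 = 442458.21038
D_4 = 484491.74036
Terminal value at year 4: TV = D_4×(1+g_2)/(r−g_2) = 492243.60821/0.1 = 4922436.08206
P_0 = D_1/(1+r)^1 + D_2/(1+r)^2 + D_3/(1+r)^3 + D_4/(1+r)^4 + TV/(1+r)^4
    = 330658.60215 + 324436.53168 + 318331.54318 + 312341.43350 + 3173388.96433 = 4459157.07484

€4459157.07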